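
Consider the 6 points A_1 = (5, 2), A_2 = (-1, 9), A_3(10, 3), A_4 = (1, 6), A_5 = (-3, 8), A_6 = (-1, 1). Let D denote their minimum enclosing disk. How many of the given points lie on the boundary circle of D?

2

The minimum enclosing circle of a finite set is fixed by two of the points (as a diameter) or three (as a circumcircle).
The farthest pair is A_3–A_5 with squared distance 194. The circle on this segment as diameter has centre (3.5, 5.5) and r² = 194/4 = 48.5.
Check A_1: distance² to centre = 14.5 ≤ 48.5, so it lies inside.
All remaining points lie in this disk, and no smaller disk contains both endpoints, so this is the minimum enclosing circle.
The points at distance exactly r from the centre are A_3, A_5 — 2 points.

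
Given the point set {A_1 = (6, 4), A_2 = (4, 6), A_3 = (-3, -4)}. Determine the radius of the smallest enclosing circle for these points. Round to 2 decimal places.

Side lengths²: A_1A_2² = 8, A_1A_3² = 145, A_2A_3² = 149.
Since A_2A_3² = 149 < 145 + 8 = 153, the triangle is acute, so the smallest enclosing circle is the circumcircle.
Circumcentre = (27/34, 27/34), r² = 21605/578.
r = √(21605/578) ≈ 6.11.

6.11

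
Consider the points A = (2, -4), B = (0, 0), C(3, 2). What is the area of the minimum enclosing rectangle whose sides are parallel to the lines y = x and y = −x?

In coordinates u = x + y, v = x − y the rectangle is axis-aligned; the map (x,y)→(u,v) scales areas by 2.
u-values: -2, 0, 5; range = 5 − (-2) = 7.
v-values: 6, 0, 1; range = 6 − 0 = 6.
Area = (7 × 6) / 2 = 21.

21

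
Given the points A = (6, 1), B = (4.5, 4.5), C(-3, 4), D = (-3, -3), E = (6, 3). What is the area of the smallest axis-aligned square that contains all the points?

81

The bounding box has width 9 and height 7.5.
An axis-aligned square enclosing the set must have side ≥ max(width, height).
So the minimum side is max(9, 7.5) = 9.
Area = 9² = 81.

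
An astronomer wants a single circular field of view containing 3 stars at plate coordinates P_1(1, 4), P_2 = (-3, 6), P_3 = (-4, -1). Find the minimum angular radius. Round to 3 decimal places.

3.727

Side lengths²: P_1P_2² = 20, P_1P_3² = 50, P_2P_3² = 50.
Since P_2P_3² = 50 < 50 + 20 = 70, the triangle is acute, so the smallest enclosing circle is the circumcircle.
Circumcentre = (-7/3, 7/3), r² = 125/9.
r = √(125/9) ≈ 3.727.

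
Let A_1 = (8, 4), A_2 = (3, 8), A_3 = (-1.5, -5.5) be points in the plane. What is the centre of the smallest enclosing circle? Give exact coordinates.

Side lengths²: A_1A_2² = 41, A_1A_3² = 180.5, A_2A_3² = 202.5.
Since A_2A_3² = 202.5 < 180.5 + 41 = 221.5, the triangle is acute, so the smallest enclosing circle is the circumcircle.
Circumcentre = (1.5, 1), r² = 51.25.
Centre = (1.5, 1).

(1.5, 1)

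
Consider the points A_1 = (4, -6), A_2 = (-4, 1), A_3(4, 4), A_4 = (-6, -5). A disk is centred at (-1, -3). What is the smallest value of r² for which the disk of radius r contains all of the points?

The required radius is the distance from (-1, -3) to the farthest point.
Squared distances: 34, 25, 74, 29.
Maximum is 74, attained at A_3.

74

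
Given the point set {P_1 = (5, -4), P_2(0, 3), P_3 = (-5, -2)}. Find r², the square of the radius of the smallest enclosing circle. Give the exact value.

481/18

Side lengths²: P_1P_2² = 74, P_1P_3² = 104, P_2P_3² = 50.
Since P_1P_3² = 104 < 74 + 50 = 124, the triangle is acute, so the smallest enclosing circle is the circumcircle.
Circumcentre = (1/6, -13/6), r² = 481/18.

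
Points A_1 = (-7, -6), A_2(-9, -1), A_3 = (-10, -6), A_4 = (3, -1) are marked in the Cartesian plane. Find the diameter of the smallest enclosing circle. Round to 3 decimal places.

A smallest enclosing disk is always determined by at most three of the input points on its boundary.
The farthest pair is A_3–A_4 with squared distance 194. The circle on this segment as diameter has centre (-3.5, -3.5) and r² = 194/4 = 48.5.
Check A_1: distance² to centre = 18.5 ≤ 48.5, so it lies inside.
All remaining points lie in this disk, and no smaller disk contains both endpoints, so this is the minimum enclosing circle.
Diameter = 2r = 2√(48.5) ≈ 13.928.

13.928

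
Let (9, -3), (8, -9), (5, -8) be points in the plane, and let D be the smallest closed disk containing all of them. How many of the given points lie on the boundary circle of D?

3

Call the three points A, B, C in the order given.
Side lengths²: AB² = 37, AC² = 41, BC² = 10.
Since AC² = 41 < 37 + 10 = 47, the triangle is acute, so the smallest enclosing circle is the circumcircle.
Circumcentre = (281/38, -221/38), r² = 7585/722.
The points at distance exactly r from the centre are (9, -3), (8, -9), (5, -8) — 3 points.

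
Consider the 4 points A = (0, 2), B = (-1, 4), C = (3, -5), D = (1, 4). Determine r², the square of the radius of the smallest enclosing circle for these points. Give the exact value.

By Welzl's lemma the MEC is supported by two points (diametrically opposite) or three points (on a circumcircle).
The farthest pair is B–C with squared distance 97. The circle on this segment as diameter has centre (1, -0.5) and r² = 97/4 = 24.25.
Check A: distance² to centre = 7.25 ≤ 24.25, so it lies inside.
All remaining points lie in this disk, and no smaller disk contains both endpoints, so this is the minimum enclosing circle.

24.25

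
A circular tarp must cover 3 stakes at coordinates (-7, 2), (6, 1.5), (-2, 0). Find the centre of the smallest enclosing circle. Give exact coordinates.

Call the three points A, B, C in the order given.
Side lengths²: AB² = 169.25, AC² = 29, BC² = 66.25.
Since AB² = 169.25 ≥ 66.25 + 29 = 95.25, the angle opposite AB is not acute, so the smallest enclosing circle has AB as diameter.
Centre = midpoint of AB = (-0.5, 1.75), r² = 169.25/4 = 42.3125.
Centre = (-0.5, 1.75).

(-0.5, 1.75)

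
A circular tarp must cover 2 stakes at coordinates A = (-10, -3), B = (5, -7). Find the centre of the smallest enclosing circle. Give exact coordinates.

(-2.5, -5)

The smallest circle enclosing two points has them as diameter endpoints.
Centre = midpoint = (-2.5, -5); r² = |AB|²/4 = 241/4 = 60.25.
Centre = (-2.5, -5).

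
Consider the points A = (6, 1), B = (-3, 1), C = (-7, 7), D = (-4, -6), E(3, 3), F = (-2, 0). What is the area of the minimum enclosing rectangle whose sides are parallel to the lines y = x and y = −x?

In coordinates u = x + y, v = x − y the rectangle is axis-aligned; the map (x,y)→(u,v) scales areas by 2.
u-values: 7, -2, 0, -10, 6, -2; range = 7 − (-10) = 17.
v-values: 5, -4, -14, 2, 0, -2; range = 5 − (-14) = 19.
Area = (17 × 19) / 2 = 161.5.

161.5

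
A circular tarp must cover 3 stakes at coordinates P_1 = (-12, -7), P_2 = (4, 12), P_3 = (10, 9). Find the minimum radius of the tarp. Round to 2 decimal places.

Side lengths²: P_1P_2² = 617, P_1P_3² = 740, P_2P_3² = 45.
Since P_1P_3² = 740 ≥ 617 + 45 = 662, the angle opposite P_1P_3 is not acute, so the smallest enclosing circle has P_1P_3 as diameter.
Centre = midpoint of P_1P_3 = (-1, 1), r² = 740/4 = 185.
r = √185 ≈ 13.60.

13.60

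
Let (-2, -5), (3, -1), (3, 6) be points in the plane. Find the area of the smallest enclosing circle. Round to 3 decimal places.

Call the three points A, B, C in the order given.
Side lengths²: AB² = 41, AC² = 146, BC² = 49.
Since AC² = 146 ≥ 49 + 41 = 90, the angle opposite AC is not acute, so the smallest enclosing circle has AC as diameter.
Centre = midpoint of AC = (0.5, 0.5), r² = 146/4 = 36.5.
Area = π·r² = π·36.5 ≈ 114.668.

114.668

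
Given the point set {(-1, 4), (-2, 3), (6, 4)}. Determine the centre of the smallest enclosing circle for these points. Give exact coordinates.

Call the three points A, B, C in the order given.
Side lengths²: AB² = 2, AC² = 49, BC² = 65.
Since BC² = 65 ≥ 49 + 2 = 51, the angle opposite BC is not acute, so the smallest enclosing circle has BC as diameter.
Centre = midpoint of BC = (2, 3.5), r² = 65/4 = 16.25.
Centre = (2, 3.5).

(2, 3.5)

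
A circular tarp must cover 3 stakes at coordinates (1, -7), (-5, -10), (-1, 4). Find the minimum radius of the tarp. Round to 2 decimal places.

7.28

Call the three points A, B, C in the order given.
Side lengths²: AB² = 45, AC² = 125, BC² = 212.
Since BC² = 212 ≥ 125 + 45 = 170, the angle opposite BC is not acute, so the smallest enclosing circle has BC as diameter.
Centre = midpoint of BC = (-3, -3), r² = 212/4 = 53.
r = √53 ≈ 7.28.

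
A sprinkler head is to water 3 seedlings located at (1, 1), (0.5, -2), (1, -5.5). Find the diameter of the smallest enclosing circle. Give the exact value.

Call the three points A, B, C in the order given.
Side lengths²: AB² = 9.25, AC² = 42.25, BC² = 12.5.
Since AC² = 42.25 ≥ 12.5 + 9.25 = 21.75, the angle opposite AC is not acute, so the smallest enclosing circle has AC as diameter.
Centre = midpoint of AC = (1, -2.25), r² = 42.25/4 = 10.5625.
Diameter = 2r = 2√(10.5625) = 6.5.

6.5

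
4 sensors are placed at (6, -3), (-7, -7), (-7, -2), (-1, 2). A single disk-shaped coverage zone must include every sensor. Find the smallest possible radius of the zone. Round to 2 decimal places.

A smallest enclosing disk is always determined by at most three of the input points on its boundary.
The minimum enclosing circle is determined by three boundary points: (6, -3), (-7, -7), (-7, -2).
Their circumcentre is (-17/26, -4.5) with r² = 15725/338.
The farthest remaining point (-1, 2) is at distance² 14321/338 ≤ 15725/338.
r = √(15725/338) ≈ 6.82.

6.82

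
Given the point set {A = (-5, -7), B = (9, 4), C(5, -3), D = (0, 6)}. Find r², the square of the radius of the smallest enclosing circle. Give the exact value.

79.25

The minimum enclosing circle of a finite set is fixed by two of the points (as a diameter) or three (as a circumcircle).
The farthest pair is A–B with squared distance 317. The circle on this segment as diameter has centre (2, -1.5) and r² = 317/4 = 79.25.
Check C: distance² to centre = 11.25 ≤ 79.25, so it lies inside.
All remaining points lie in this disk, and no smaller disk contains both endpoints, so this is the minimum enclosing circle.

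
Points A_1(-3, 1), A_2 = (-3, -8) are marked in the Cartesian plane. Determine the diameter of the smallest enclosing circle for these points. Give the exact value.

The smallest circle enclosing two points has them as diameter endpoints.
Centre = midpoint = (-3, -3.5); r² = |A_1A_2|²/4 = 81/4 = 20.25.
Diameter = 2r = 2√(20.25) = 9.

9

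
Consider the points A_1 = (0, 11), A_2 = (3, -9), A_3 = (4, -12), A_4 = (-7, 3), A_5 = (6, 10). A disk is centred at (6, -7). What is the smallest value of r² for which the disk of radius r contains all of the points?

The required radius is the distance from (6, -7) to the farthest point.
Squared distances: 360, 13, 29, 269, 289.
Maximum is 360, attained at A_1.

360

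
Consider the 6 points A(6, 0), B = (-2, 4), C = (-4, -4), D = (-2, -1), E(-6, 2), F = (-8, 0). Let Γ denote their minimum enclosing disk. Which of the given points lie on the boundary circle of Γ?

A smallest enclosing disk is always determined by at most three of the input points on its boundary.
The farthest pair is A–F with squared distance 196. The circle on this segment as diameter has centre (-1, 0) and r² = 196/4 = 49.
Check B: distance² to centre = 17 ≤ 49, so it lies inside.
All remaining points lie in this disk, and no smaller disk contains both endpoints, so this is the minimum enclosing circle.
The points at distance exactly r from the centre are A, F — 2 points.

A, F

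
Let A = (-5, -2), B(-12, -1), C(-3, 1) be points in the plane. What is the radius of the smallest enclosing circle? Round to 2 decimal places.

4.61

Side lengths²: AB² = 50, AC² = 13, BC² = 85.
Since BC² = 85 ≥ 50 + 13 = 63, the angle opposite BC is not acute, so the smallest enclosing circle has BC as diameter.
Centre = midpoint of BC = (-7.5, 0), r² = 85/4 = 21.25.
r = √(21.25) ≈ 4.61.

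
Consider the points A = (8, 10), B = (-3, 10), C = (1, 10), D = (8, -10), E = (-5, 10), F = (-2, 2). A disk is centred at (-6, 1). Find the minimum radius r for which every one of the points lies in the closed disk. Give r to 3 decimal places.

The required radius is the distance from (-6, 1) to the farthest point.
Squared distances: 277, 90, 130, 317, 82, 17.
Maximum is 317, attained at D.
r = √317 ≈ 17.804.

17.804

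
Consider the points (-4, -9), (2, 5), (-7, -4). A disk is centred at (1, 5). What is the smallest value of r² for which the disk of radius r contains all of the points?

221

The required radius is the distance from (1, 5) to the farthest point.
Squared distances: 221, 1, 145.
Maximum is 221, attained at (-4, -9).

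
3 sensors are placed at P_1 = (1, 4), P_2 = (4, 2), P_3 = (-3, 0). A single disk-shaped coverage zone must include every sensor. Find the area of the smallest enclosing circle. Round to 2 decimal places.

Side lengths²: P_1P_2² = 13, P_1P_3² = 32, P_2P_3² = 53.
Since P_2P_3² = 53 ≥ 32 + 13 = 45, the angle opposite P_2P_3 is not acute, so the smallest enclosing circle has P_2P_3 as diameter.
Centre = midpoint of P_2P_3 = (0.5, 1), r² = 53/4 = 13.25.
Area = π·r² = π·13.25 ≈ 41.63.

41.63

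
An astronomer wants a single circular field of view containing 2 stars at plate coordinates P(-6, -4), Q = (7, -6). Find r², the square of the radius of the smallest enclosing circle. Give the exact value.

43.25

The smallest circle enclosing two points has them as diameter endpoints.
Centre = midpoint = (0.5, -5); r² = |PQ|²/4 = 173/4 = 43.25.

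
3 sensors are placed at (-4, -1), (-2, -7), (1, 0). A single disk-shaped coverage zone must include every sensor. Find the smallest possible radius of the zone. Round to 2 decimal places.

Call the three points A, B, C in the order given.
Side lengths²: AB² = 40, AC² = 26, BC² = 58.
Since BC² = 58 < 40 + 26 = 66, the triangle is acute, so the smallest enclosing circle is the circumcircle.
Circumcentre = (-0.9375, -3.3125), r² = 14.7265625.
r = √(14.7265625) ≈ 3.84.

3.84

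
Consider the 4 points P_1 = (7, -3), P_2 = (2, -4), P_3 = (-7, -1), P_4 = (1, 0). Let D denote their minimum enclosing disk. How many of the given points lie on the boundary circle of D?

The minimum enclosing circle of a finite set is fixed by two of the points (as a diameter) or three (as a circumcircle).
The farthest pair is P_1–P_3 with squared distance 200. The circle on this segment as diameter has centre (0, -2) and r² = 200/4 = 50.
Check P_2: distance² to centre = 8 ≤ 50, so it lies inside.
All remaining points lie in this disk, and no smaller disk contains both endpoints, so this is the minimum enclosing circle.
The points at distance exactly r from the centre are P_1, P_3 — 2 points.

2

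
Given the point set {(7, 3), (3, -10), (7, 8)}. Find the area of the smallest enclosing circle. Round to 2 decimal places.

Call the three points A, B, C in the order given.
Side lengths²: AB² = 185, AC² = 25, BC² = 340.
Since BC² = 340 ≥ 185 + 25 = 210, the angle opposite BC is not acute, so the smallest enclosing circle has BC as diameter.
Centre = midpoint of BC = (5, -1), r² = 340/4 = 85.
Area = π·r² = π·85 ≈ 267.04.

267.04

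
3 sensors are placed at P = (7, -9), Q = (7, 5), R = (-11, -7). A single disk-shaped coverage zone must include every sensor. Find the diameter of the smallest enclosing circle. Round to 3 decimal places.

21.766

Side lengths²: PQ² = 196, PR² = 328, QR² = 468.
Since QR² = 468 < 328 + 196 = 524, the triangle is acute, so the smallest enclosing circle is the circumcircle.
Circumcentre = (-4/3, -2), r² = 1066/9.
Diameter = 2r = 2√(1066/9) ≈ 21.766.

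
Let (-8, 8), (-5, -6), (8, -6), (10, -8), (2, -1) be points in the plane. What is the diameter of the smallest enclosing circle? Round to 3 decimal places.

24.083

The minimum enclosing circle of a finite set is fixed by two of the points (as a diameter) or three (as a circumcircle).
The farthest pair is (-8, 8)–(10, -8) with squared distance 580. The circle on this segment as diameter has centre (1, 0) and r² = 580/4 = 145.
Check (-5, -6): distance² to centre = 72 ≤ 145, so it lies inside.
All remaining points lie in this disk, and no smaller disk contains both endpoints, so this is the minimum enclosing circle.
Diameter = 2r = 2√145 ≈ 24.083.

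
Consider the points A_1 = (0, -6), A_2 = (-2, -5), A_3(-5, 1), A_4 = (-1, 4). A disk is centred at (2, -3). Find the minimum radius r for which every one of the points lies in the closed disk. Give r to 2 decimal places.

The required radius is the distance from (2, -3) to the farthest point.
Squared distances: 13, 20, 65, 58.
Maximum is 65, attained at A_3.
r = √65 ≈ 8.06.

8.06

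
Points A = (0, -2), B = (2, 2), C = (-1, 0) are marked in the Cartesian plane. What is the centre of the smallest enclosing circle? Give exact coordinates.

Side lengths²: AB² = 20, AC² = 5, BC² = 13.
Since AB² = 20 ≥ 13 + 5 = 18, the angle opposite AB is not acute, so the smallest enclosing circle has AB as diameter.
Centre = midpoint of AB = (1, 0), r² = 20/4 = 5.
Centre = (1, 0).

(1, 0)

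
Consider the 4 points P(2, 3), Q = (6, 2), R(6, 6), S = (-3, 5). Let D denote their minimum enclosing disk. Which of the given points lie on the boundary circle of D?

Q, R, S

The minimum enclosing circle is determined by three boundary points: Q, R, S.
Their circumcentre is (5/3, 4) with r² = 205/9.
The farthest remaining point P is at distance² 10/9 ≤ 205/9.
The points at distance exactly r from the centre are Q, R, S — 3 points.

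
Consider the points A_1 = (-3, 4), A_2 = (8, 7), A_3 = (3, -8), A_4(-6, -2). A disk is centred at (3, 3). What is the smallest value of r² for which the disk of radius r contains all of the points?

The required radius is the distance from (3, 3) to the farthest point.
Squared distances: 37, 41, 121, 106.
Maximum is 121, attained at A_3.

121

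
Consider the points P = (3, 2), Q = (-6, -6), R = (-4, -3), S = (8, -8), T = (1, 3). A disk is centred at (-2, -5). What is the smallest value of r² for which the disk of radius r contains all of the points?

109

The required radius is the distance from (-2, -5) to the farthest point.
Squared distances: 74, 17, 8, 109, 73.
Maximum is 109, attained at S.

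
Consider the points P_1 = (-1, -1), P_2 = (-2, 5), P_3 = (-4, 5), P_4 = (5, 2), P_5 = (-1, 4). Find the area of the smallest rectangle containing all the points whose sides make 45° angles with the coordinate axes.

In coordinates u = x + y, v = x − y the rectangle is axis-aligned; the map (x,y)→(u,v) scales areas by 2.
u-values: -2, 3, 1, 7, 3; range = 7 − (-2) = 9.
v-values: 0, -7, -9, 3, -5; range = 3 − (-9) = 12.
Area = (9 × 12) / 2 = 54.

54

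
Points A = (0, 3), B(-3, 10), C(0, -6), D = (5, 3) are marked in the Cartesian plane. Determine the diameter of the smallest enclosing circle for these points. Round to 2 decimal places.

16.28

By Welzl's lemma the MEC is supported by two points (diametrically opposite) or three points (on a circumcircle).
The farthest pair is B–C with squared distance 265. The circle on this segment as diameter has centre (-1.5, 2) and r² = 265/4 = 66.25.
Check A: distance² to centre = 3.25 ≤ 66.25, so it lies inside.
All remaining points lie in this disk, and no smaller disk contains both endpoints, so this is the minimum enclosing circle.
Diameter = 2r = 2√(66.25) ≈ 16.28.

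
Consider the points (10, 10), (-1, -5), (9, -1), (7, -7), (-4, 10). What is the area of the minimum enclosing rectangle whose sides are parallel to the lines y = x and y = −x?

364

In coordinates u = x + y, v = x − y the rectangle is axis-aligned; the map (x,y)→(u,v) scales areas by 2.
u-values: 20, -6, 8, 0, 6; range = 20 − (-6) = 26.
v-values: 0, 4, 10, 14, -14; range = 14 − (-14) = 28.
Area = (26 × 28) / 2 = 364.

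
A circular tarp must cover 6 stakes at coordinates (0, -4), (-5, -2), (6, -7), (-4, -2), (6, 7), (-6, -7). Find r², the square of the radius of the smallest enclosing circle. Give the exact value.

85

The minimum enclosing circle of a finite set is fixed by two of the points (as a diameter) or three (as a circumcircle).
The farthest pair is (6, 7)–(-6, -7) with squared distance 340. The circle on this segment as diameter has centre (0, 0) and r² = 340/4 = 85.
Check (0, -4): distance² to centre = 16 ≤ 85, so it lies inside.
All remaining points lie in this disk, and no smaller disk contains both endpoints, so this is the minimum enclosing circle.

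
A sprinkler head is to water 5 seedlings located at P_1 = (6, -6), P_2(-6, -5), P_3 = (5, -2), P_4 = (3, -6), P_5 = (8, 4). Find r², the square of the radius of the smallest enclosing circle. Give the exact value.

69.25

A smallest enclosing disk is always determined by at most three of the input points on its boundary.
The farthest pair is P_2–P_5 with squared distance 277. The circle on this segment as diameter has centre (1, -0.5) and r² = 277/4 = 69.25.
Check P_1: distance² to centre = 55.25 ≤ 69.25, so it lies inside.
All remaining points lie in this disk, and no smaller disk contains both endpoints, so this is the minimum enclosing circle.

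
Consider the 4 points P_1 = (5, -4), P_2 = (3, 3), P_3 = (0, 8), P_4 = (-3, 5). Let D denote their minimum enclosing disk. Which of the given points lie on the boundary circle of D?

P_1, P_3

The minimum enclosing circle of a finite set is fixed by two of the points (as a diameter) or three (as a circumcircle).
The farthest pair is P_1–P_3 with squared distance 169. The circle on this segment as diameter has centre (2.5, 2) and r² = 169/4 = 42.25.
Check P_2: distance² to centre = 1.25 ≤ 42.25, so it lies inside.
All remaining points lie in this disk, and no smaller disk contains both endpoints, so this is the minimum enclosing circle.
The points at distance exactly r from the centre are P_1, P_3 — 2 points.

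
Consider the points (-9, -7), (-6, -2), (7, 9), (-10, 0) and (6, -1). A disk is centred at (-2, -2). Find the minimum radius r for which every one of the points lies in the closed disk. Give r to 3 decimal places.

The required radius is the distance from (-2, -2) to the farthest point.
Squared distances: 74, 16, 202, 68, 65.
Maximum is 202, attained at (7, 9).
r = √202 ≈ 14.213.

14.213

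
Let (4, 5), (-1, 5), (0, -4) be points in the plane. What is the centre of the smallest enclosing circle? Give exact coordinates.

(1.5, 13/18)

Call the three points A, B, C in the order given.
Side lengths²: AB² = 25, AC² = 97, BC² = 82.
Since AC² = 97 < 82 + 25 = 107, the triangle is acute, so the smallest enclosing circle is the circumcircle.
Circumcentre = (1.5, 13/18), r² = 3977/162.
Centre = (1.5, 13/18).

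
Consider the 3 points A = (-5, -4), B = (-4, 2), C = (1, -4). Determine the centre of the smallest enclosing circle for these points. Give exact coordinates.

Side lengths²: AB² = 37, AC² = 36, BC² = 61.
Since BC² = 61 < 37 + 36 = 73, the triangle is acute, so the smallest enclosing circle is the circumcircle.
Circumcentre = (-2, -17/12), r² = 2257/144.
Centre = (-2, -17/12).

(-2, -17/12)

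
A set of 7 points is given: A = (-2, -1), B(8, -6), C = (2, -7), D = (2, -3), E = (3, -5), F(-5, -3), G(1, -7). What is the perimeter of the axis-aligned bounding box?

38

Width = max x − min x = 8 − (-5) = 13.
Height = max y − min y = -1 − (-7) = 6.
Perimeter = 2(13 + 6) = 38.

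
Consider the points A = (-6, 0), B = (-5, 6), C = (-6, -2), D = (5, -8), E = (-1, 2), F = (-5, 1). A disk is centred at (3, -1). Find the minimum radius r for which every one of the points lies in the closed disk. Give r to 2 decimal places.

10.63

The required radius is the distance from (3, -1) to the farthest point.
Squared distances: 82, 113, 82, 53, 25, 68.
Maximum is 113, attained at B.
r = √113 ≈ 10.63.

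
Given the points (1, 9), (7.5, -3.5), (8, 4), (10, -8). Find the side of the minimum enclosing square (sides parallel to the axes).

The bounding box has width 9 and height 17.
An axis-aligned square enclosing the set must have side ≥ max(width, height).
So the minimum side is max(9, 17) = 17.

17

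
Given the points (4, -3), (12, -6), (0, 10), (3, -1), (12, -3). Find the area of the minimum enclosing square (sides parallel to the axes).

256

The bounding box has width 12 and height 16.
An axis-aligned square enclosing the set must have side ≥ max(width, height).
So the minimum side is max(12, 16) = 16.
Area = 16² = 256.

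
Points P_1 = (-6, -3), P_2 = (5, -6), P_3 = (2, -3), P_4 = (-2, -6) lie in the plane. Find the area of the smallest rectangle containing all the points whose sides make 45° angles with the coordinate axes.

56

In coordinates u = x + y, v = x − y the rectangle is axis-aligned; the map (x,y)→(u,v) scales areas by 2.
u-values: -9, -1, -1, -8; range = -1 − (-9) = 8.
v-values: -3, 11, 5, 4; range = 11 − (-3) = 14.
Area = (8 × 14) / 2 = 56.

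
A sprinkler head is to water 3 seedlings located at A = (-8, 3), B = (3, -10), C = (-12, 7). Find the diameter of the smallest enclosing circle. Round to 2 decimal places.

Side lengths²: AB² = 290, AC² = 32, BC² = 514.
Since BC² = 514 ≥ 290 + 32 = 322, the angle opposite BC is not acute, so the smallest enclosing circle has BC as diameter.
Centre = midpoint of BC = (-4.5, -1.5), r² = 514/4 = 128.5.
Diameter = 2r = 2√(128.5) ≈ 22.67.

22.67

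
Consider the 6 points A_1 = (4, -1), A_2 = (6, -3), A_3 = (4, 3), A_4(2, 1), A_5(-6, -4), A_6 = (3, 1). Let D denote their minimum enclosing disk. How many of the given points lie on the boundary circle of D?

The minimum enclosing circle of a finite set is fixed by two of the points (as a diameter) or three (as a circumcircle).
The minimum enclosing circle is determined by three boundary points: A_2, A_3, A_5.
Their circumcentre is (-11/74, -127/74) with r² = 108025/2738.
The farthest remaining point A_1 is at distance² 48529/2738 ≤ 108025/2738.
The points at distance exactly r from the centre are A_2, A_3, A_5 — 3 points.

3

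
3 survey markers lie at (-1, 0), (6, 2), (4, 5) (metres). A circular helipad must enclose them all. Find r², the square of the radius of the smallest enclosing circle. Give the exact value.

Call the three points A, B, C in the order given.
Side lengths²: AB² = 53, AC² = 50, BC² = 13.
Since AB² = 53 < 50 + 13 = 63, the triangle is acute, so the smallest enclosing circle is the circumcircle.
Circumcentre = (2.3, 1.7), r² = 13.78.

13.78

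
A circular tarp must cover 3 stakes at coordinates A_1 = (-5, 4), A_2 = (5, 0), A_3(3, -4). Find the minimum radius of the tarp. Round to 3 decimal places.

Side lengths²: A_1A_2² = 116, A_1A_3² = 128, A_2A_3² = 20.
Since A_1A_3² = 128 < 116 + 20 = 136, the triangle is acute, so the smallest enclosing circle is the circumcircle.
Circumcentre = (-2/3, 1/3), r² = 290/9.
r = √(290/9) ≈ 5.676.

5.676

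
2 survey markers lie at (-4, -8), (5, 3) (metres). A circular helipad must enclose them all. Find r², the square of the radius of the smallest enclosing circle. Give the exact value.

The smallest circle enclosing two points has them as diameter endpoints.
Centre = midpoint = (0.5, -2.5); r² = |(-4, -8)−(5, 3)|²/4 = 202/4 = 50.5.

50.5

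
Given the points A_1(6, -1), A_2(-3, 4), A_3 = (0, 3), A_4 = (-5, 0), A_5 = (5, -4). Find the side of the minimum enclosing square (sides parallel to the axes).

The bounding box has width 11 and height 8.
An axis-aligned square enclosing the set must have side ≥ max(width, height).
So the minimum side is max(11, 8) = 11.

11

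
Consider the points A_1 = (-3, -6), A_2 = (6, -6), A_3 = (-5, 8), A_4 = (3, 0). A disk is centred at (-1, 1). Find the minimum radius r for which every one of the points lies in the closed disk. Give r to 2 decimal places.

The required radius is the distance from (-1, 1) to the farthest point.
Squared distances: 53, 98, 65, 17.
Maximum is 98, attained at A_2.
r = √98 ≈ 9.90.

9.90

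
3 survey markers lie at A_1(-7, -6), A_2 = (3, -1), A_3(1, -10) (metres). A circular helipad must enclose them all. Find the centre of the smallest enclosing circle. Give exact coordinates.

Side lengths²: A_1A_2² = 125, A_1A_3² = 80, A_2A_3² = 85.
Since A_1A_2² = 125 < 85 + 80 = 165, the triangle is acute, so the smallest enclosing circle is the circumcircle.
Circumcentre = (-1.375, -4.75), r² = 33.203125.
Centre = (-1.375, -4.75).

(-1.375, -4.75)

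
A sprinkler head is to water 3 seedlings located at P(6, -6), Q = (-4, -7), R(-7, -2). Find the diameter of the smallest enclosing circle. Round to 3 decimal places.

13.601

Side lengths²: PQ² = 101, PR² = 185, QR² = 34.
Since PR² = 185 ≥ 101 + 34 = 135, the angle opposite PR is not acute, so the smallest enclosing circle has PR as diameter.
Centre = midpoint of PR = (-0.5, -4), r² = 185/4 = 46.25.
Diameter = 2r = 2√(46.25) ≈ 13.601.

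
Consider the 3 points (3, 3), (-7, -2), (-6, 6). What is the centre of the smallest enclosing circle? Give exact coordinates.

Call the three points A, B, C in the order given.
Side lengths²: AB² = 125, AC² = 90, BC² = 65.
Since AB² = 125 < 90 + 65 = 155, the triangle is acute, so the smallest enclosing circle is the circumcircle.
Circumcentre = (-2.5, 1.5), r² = 32.5.
Centre = (-2.5, 1.5).

(-2.5, 1.5)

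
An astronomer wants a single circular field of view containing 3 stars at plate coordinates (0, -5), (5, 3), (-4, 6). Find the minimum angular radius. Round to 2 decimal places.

6.02

Call the three points A, B, C in the order given.
Side lengths²: AB² = 89, AC² = 137, BC² = 90.
Since AC² = 137 < 90 + 89 = 179, the triangle is acute, so the smallest enclosing circle is the circumcircle.
Circumcentre = (-39/58, 57/58), r² = 60965/1682.
r = √(60965/1682) ≈ 6.02.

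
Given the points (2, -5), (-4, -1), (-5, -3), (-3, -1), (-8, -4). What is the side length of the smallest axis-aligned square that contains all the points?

The bounding box has width 10 and height 4.
An axis-aligned square enclosing the set must have side ≥ max(width, height).
So the minimum side is max(10, 4) = 10.

10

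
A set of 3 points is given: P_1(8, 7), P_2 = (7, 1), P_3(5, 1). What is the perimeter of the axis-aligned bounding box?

Width = max x − min x = 8 − 5 = 3.
Height = max y − min y = 7 − 1 = 6.
Perimeter = 2(3 + 6) = 18.

18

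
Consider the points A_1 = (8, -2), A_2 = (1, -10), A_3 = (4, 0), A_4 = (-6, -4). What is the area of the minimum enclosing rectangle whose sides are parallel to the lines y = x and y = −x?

In coordinates u = x + y, v = x − y the rectangle is axis-aligned; the map (x,y)→(u,v) scales areas by 2.
u-values: 6, -9, 4, -10; range = 6 − (-10) = 16.
v-values: 10, 11, 4, -2; range = 11 − (-2) = 13.
Area = (16 × 13) / 2 = 104.

104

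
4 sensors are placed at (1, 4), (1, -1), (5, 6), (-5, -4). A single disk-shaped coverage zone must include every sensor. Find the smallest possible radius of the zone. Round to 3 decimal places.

The minimum enclosing circle of a finite set is fixed by two of the points (as a diameter) or three (as a circumcircle).
The farthest pair is (5, 6)–(-5, -4) with squared distance 200. The circle on this segment as diameter has centre (0, 1) and r² = 200/4 = 50.
Check (1, 4): distance² to centre = 10 ≤ 50, so it lies inside.
All remaining points lie in this disk, and no smaller disk contains both endpoints, so this is the minimum enclosing circle.
r = √50 ≈ 7.071.

7.071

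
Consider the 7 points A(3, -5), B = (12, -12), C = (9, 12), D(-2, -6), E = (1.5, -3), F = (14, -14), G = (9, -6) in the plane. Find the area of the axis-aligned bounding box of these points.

416

x ranges over [-2, 14], width 16.
y ranges over [-14, 12], height 26.
Area = 16 × 26 = 416.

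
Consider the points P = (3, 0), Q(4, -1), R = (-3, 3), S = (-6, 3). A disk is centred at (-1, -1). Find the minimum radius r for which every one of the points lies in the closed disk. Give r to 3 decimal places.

The required radius is the distance from (-1, -1) to the farthest point.
Squared distances: 17, 25, 20, 41.
Maximum is 41, attained at S.
r = √41 ≈ 6.403.

6.403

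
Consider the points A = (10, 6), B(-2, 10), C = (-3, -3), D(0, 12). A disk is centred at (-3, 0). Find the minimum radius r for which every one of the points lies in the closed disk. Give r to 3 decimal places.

14.318

The required radius is the distance from (-3, 0) to the farthest point.
Squared distances: 205, 101, 9, 153.
Maximum is 205, attained at A.
r = √205 ≈ 14.318.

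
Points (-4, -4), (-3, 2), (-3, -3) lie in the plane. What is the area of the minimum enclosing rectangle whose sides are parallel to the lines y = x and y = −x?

17.5

In coordinates u = x + y, v = x − y the rectangle is axis-aligned; the map (x,y)→(u,v) scales areas by 2.
u-values: -8, -1, -6; range = -1 − (-8) = 7.
v-values: 0, -5, 0; range = 0 − (-5) = 5.
Area = (7 × 5) / 2 = 17.5.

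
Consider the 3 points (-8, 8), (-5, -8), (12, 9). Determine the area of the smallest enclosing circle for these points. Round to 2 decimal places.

Call the three points A, B, C in the order given.
Side lengths²: AB² = 265, AC² = 401, BC² = 578.
Since BC² = 578 < 401 + 265 = 666, the triangle is acute, so the smallest enclosing circle is the circumcircle.
Circumcentre = (89/38, 63/38), r² = 106265/722.
Area = π·r² = π·106265/722 ≈ 462.38.

462.38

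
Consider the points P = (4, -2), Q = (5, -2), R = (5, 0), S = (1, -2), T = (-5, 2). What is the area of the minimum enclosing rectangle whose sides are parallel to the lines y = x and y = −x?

56

In coordinates u = x + y, v = x − y the rectangle is axis-aligned; the map (x,y)→(u,v) scales areas by 2.
u-values: 2, 3, 5, -1, -3; range = 5 − (-3) = 8.
v-values: 6, 7, 5, 3, -7; range = 7 − (-7) = 14.
Area = (8 × 14) / 2 = 56.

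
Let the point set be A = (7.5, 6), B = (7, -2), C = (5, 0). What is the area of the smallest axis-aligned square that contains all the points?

64

The bounding box has width 2.5 and height 8.
An axis-aligned square enclosing the set must have side ≥ max(width, height).
So the minimum side is max(2.5, 8) = 8.
Area = 8² = 64.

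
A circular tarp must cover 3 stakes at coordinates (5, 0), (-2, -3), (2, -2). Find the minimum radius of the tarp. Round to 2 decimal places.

Call the three points A, B, C in the order given.
Side lengths²: AB² = 58, AC² = 13, BC² = 17.
Since AB² = 58 ≥ 17 + 13 = 30, the angle opposite AB is not acute, so the smallest enclosing circle has AB as diameter.
Centre = midpoint of AB = (1.5, -1.5), r² = 58/4 = 14.5.
r = √(14.5) ≈ 3.81.

3.81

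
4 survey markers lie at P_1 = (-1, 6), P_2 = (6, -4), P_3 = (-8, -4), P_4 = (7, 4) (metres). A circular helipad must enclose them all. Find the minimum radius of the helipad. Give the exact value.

By Welzl's lemma the MEC is supported by two points (diametrically opposite) or three points (on a circumcircle).
The farthest pair is P_3–P_4 with squared distance 289. The circle on this segment as diameter has centre (-0.5, 0) and r² = 289/4 = 72.25.
Check P_1: distance² to centre = 36.25 ≤ 72.25, so it lies inside.
All remaining points lie in this disk, and no smaller disk contains both endpoints, so this is the minimum enclosing circle.
r = √(72.25) = 8.5.

8.5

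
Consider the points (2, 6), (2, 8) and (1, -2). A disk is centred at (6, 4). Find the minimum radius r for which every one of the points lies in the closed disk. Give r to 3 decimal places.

The required radius is the distance from (6, 4) to the farthest point.
Squared distances: 20, 32, 61.
Maximum is 61, attained at (1, -2).
r = √61 ≈ 7.810.

7.810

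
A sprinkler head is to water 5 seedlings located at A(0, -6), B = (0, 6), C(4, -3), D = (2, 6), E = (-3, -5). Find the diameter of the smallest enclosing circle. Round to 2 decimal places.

The minimum enclosing circle of a finite set is fixed by two of the points (as a diameter) or three (as a circumcircle).
The minimum enclosing circle is determined by three boundary points: A, D, E.
Their circumcentre is (7/19, 2/19) with r² = 13505/361.
The farthest remaining point B is at distance² 12593/361 ≤ 13505/361.
Diameter = 2r = 2√(13505/361) ≈ 12.23.

12.23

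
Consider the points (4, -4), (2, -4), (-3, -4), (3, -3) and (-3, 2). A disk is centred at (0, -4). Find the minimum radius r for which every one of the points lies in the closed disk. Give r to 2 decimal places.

The required radius is the distance from (0, -4) to the farthest point.
Squared distances: 16, 4, 9, 10, 45.
Maximum is 45, attained at (-3, 2).
r = √45 ≈ 6.71.

6.71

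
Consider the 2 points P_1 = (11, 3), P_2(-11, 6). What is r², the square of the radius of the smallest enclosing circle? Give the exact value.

The smallest circle enclosing two points has them as diameter endpoints.
Centre = midpoint = (0, 4.5); r² = |P_1P_2|²/4 = 493/4 = 123.25.

123.25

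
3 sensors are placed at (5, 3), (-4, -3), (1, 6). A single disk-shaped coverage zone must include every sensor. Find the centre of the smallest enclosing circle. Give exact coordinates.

Call the three points A, B, C in the order given.
Side lengths²: AB² = 117, AC² = 25, BC² = 106.
Since AB² = 117 < 106 + 25 = 131, the triangle is acute, so the smallest enclosing circle is the circumcircle.
Circumcentre = (3/34, 21/34), r² = 17225/578.
Centre = (3/34, 21/34).

(3/34, 21/34)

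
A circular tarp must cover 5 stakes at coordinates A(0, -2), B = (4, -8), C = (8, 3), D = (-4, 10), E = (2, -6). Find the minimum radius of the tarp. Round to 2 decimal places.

A smallest enclosing disk is always determined by at most three of the input points on its boundary.
The farthest pair is B–D with squared distance 388. The circle on this segment as diameter has centre (0, 1) and r² = 388/4 = 97.
Check A: distance² to centre = 9 ≤ 97, so it lies inside.
All remaining points lie in this disk, and no smaller disk contains both endpoints, so this is the minimum enclosing circle.
r = √97 ≈ 9.85.

9.85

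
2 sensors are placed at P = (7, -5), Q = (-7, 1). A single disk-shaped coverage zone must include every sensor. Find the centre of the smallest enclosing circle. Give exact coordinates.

(0, -2)

The smallest circle enclosing two points has them as diameter endpoints.
Centre = midpoint = (0, -2); r² = |PQ|²/4 = 232/4 = 58.
Centre = (0, -2).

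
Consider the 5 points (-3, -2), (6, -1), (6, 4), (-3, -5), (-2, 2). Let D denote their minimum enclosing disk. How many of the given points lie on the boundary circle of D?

2

The farthest pair is (6, 4)–(-3, -5) with squared distance 162. The circle on this segment as diameter has centre (1.5, -0.5) and r² = 162/4 = 40.5.
Check (-3, -2): distance² to centre = 22.5 ≤ 40.5, so it lies inside.
All remaining points lie in this disk, and no smaller disk contains both endpoints, so this is the minimum enclosing circle.
The points at distance exactly r from the centre are (6, 4), (-3, -5) — 2 points.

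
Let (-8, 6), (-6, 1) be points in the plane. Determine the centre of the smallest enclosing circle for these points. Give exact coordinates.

(-7, 3.5)

The smallest circle enclosing two points has them as diameter endpoints.
Centre = midpoint = (-7, 3.5); r² = |(-8, 6)−(-6, 1)|²/4 = 29/4 = 7.25.
Centre = (-7, 3.5).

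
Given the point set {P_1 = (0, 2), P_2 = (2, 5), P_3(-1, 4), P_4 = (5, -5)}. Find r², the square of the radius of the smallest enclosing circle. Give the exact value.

7085/242

The minimum enclosing circle of a finite set is fixed by two of the points (as a diameter) or three (as a circumcircle).
The minimum enclosing circle is determined by three boundary points: P_2, P_3, P_4.
Their circumcentre is (47/22, -9/22) with r² = 7085/242.
The farthest remaining point P_1 is at distance² 2509/242 ≤ 7085/242.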